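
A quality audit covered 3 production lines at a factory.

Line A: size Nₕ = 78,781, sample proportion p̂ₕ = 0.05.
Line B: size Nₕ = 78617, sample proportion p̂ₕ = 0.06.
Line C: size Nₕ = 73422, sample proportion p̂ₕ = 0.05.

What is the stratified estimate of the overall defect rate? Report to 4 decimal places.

0.0534

N = 78781 + 78617 + 73422 = 230820.
Overall proportion = Σ (Nₕ/N)·p̂ₕ.
Σ Nₕp̂ₕ = 3939.05 + 4717.02 + 3671.1 = 12327.17.
12327.17 / 230820 = 0.053406... → 0.0534.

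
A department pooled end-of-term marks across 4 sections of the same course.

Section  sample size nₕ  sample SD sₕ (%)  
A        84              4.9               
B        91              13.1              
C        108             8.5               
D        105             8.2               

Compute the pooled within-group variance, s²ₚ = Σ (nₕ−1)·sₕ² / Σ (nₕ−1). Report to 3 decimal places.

83.754

Degrees of freedom: 83 + 90 + 107 + 104 = 384.
Σ(nₕ−1)sₕ² = 83·24.01 + 90·171.61 + 107·72.25 + 104·67.24 = 32161.44.
s²ₚ = 32161.44 / 384 = 83.75375 → 83.754.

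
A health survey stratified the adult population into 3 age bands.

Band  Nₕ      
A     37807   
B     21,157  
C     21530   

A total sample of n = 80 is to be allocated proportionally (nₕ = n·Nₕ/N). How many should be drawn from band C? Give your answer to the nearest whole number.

N = 37807 + 21157 + 21530 = 80494.
n_C = 80·21530/80494 = 21.398... → 21.

21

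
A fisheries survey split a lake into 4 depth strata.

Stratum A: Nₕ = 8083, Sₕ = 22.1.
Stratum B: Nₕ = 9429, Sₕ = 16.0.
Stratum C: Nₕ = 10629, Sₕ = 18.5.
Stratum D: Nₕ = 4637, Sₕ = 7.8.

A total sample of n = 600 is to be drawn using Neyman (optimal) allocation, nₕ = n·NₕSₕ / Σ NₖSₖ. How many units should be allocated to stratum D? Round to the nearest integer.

A: NₕSₕ = 8083·22.1 = 178634.3
B: NₕSₕ = 9429·16.0 = 150864
C: NₕSₕ = 10629·18.5 = 196636.5
D: NₕSₕ = 4637·7.8 = 36168.6
Σ NₕSₕ = 562303.4.
n_D = 600·36168.6/562303.4 = 38.593... → 39.

39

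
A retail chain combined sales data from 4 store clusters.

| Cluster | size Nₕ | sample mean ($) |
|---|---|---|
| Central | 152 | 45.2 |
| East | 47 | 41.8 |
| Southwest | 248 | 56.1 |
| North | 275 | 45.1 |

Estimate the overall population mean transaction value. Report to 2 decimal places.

N = 152 + 47 + 248 + 275 = 722.
Overall mean = Σ (Nₕ/N)·x̄ₕ — weight by population share, not a simple average.
Σ Nₕx̄ₕ = 152·45.2 + 47·41.8 + 248·56.1 + 275·45.1 = 6870.4 + 1964.6 + 13912.8 + 12402.5 = 35150.3.
Divide by N: 35150.3 / 722 = 48.6846... → 48.68.

48.68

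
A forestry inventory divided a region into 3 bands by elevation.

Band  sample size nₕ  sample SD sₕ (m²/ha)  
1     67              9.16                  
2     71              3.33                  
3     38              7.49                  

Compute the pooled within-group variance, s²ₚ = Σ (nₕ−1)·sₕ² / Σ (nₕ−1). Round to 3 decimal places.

Degrees of freedom: 66 + 70 + 37 = 173.
Σ(nₕ−1)sₕ² = 66·83.9056 + 70·11.0889 + 37·56.1001 = 8389.6963.
s²ₚ = 8389.6963 / 173 = 48.49535... → 48.495.

48.495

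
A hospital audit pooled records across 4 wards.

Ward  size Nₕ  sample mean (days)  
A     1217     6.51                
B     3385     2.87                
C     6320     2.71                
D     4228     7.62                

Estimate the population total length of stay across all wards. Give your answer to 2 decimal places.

Population total = Σ Nₕ·x̄ₕ (each stratum's size times its mean).
1217·6.51 + 3385·2.87 + 6320·2.71 + 4228·7.62 = 7922.67 + 9714.95 + 17127.2 + 32217.36 = 66982.18.

66982.18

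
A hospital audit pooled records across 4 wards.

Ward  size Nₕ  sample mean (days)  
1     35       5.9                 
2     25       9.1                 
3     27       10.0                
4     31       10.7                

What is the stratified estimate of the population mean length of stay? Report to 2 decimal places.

8.78

x̄_st = (Σ Nₕx̄ₕ) / (Σ Nₕ) = (35·5.9 + 25·9.1 + 27·10.0 + 31·10.7) / 118
= 1035.7 / 118 = 8.7771... → 8.78.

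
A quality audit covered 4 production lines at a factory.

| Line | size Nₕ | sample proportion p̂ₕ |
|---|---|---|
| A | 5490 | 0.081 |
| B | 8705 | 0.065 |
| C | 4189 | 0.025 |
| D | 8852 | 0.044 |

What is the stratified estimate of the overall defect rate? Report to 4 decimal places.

0.0552

Wₕ = Nₕ/N with N = 27236: 0.2016, 0.3196, 0.1538, 0.3250.
p̂_st = 0.2016·0.081 + 0.3196·0.065 + 0.1538·0.025 + 0.3250·0.044 ≈ 0.055248... → 0.0552.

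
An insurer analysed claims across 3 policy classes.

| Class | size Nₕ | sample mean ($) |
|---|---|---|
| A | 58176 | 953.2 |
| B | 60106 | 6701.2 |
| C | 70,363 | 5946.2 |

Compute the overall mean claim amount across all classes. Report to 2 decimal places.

4646.97

N = 188645; weights Wₕ = Nₕ/N = (0.3084, 0.3186, 0.3730).
x̄_st = Σ Wₕ·x̄ₕ = 0.3084·953.2 + 0.3186·6701.2 + 0.3730·5946.2 ≈ 4646.9727...
→ 4646.97.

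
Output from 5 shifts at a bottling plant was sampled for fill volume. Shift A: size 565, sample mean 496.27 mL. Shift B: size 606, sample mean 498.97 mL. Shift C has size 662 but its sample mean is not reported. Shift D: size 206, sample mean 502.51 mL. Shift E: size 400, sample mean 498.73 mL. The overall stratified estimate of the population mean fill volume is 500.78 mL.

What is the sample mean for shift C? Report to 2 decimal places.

N = 565 + 606 + 662 + 206 + 400 = 2439.
Overall total = μ·N = 500.78·2439 = 1221402.42.
Subtract the known strata: 565·496.27 + 606·498.97 + 206·502.51 + 400·498.73 = 885777.43.
Remaining total for shift C: 1221402.42 − 885777.43 = 335624.99.
Divide by its size: 335624.99 / 662 = 506.9864... → 506.99.

506.99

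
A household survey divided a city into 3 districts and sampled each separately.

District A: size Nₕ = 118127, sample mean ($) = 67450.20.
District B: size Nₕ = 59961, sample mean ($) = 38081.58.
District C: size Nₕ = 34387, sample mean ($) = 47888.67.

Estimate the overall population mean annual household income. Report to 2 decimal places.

N = 118127 + 59961 + 34387 = 212475.
Weight each subgroup mean by Nₕ/N and sum.
Σ Nₕx̄ₕ = 118127·67450.20 + 59961·38081.58 + 34387·47888.67 = 7967689775.4 + 2283409618.38 + 1646747695.29 = 11897847089.07.
Divide by N: 11897847089.07 / 212475 = 55996.4565... → 55996.46.

55996.46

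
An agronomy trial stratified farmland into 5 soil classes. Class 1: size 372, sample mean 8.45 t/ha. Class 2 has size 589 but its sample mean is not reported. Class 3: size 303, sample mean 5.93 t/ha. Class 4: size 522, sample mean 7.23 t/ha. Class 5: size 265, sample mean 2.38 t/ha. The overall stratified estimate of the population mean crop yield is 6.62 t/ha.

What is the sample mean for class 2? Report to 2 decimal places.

Σ Nₕx̄ₕ = N·μ, so 589·x̄_2 = 2051·6.62 − (372·8.45 + 303·5.93 + 522·7.23 + 265·2.38).
= 13577.62 − 9344.95 = 4232.67.
x̄_2 = 4232.67 / 589 = 7.1862... → 7.19.

7.19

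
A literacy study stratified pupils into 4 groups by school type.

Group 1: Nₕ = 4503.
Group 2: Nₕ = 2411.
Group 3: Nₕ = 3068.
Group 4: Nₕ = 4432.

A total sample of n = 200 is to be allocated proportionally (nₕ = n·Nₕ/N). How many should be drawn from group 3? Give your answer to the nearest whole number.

43

N = 4503 + 2411 + 3068 + 4432 = 14414.
n_3 = 200·3068/14414 = 42.570... → 43.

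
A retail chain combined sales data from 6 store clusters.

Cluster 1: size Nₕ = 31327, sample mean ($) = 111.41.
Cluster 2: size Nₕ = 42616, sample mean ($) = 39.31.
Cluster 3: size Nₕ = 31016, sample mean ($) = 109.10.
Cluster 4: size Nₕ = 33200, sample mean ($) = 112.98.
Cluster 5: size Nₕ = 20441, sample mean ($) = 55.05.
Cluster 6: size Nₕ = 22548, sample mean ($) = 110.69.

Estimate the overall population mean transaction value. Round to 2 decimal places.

87.89

x̄_st = (Σ Nₕx̄ₕ) / (Σ Nₕ) = (31327·111.41 + 42616·39.31 + 31016·109.10 + 33200·112.98 + 20441·55.05 + 22548·110.69) / 181148
= 15921272.8 / 181148 = 87.8910... → 87.89.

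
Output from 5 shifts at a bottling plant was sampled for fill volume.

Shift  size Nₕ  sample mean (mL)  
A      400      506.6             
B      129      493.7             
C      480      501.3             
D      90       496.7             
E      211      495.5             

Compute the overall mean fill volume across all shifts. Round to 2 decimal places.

500.92

N = 400 + 129 + 480 + 90 + 211 = 1310.
Overall mean = Σ (Nₕ/N)·x̄ₕ — weight by population share, not a simple average.
Σ Nₕx̄ₕ = 400·506.6 + 129·493.7 + 480·501.3 + 90·496.7 + 211·495.5 = 202640 + 63687.3 + 240624 + 44703 + 104550.5 = 656204.8.
Divide by N: 656204.8 / 1310 = 500.9197... → 500.92.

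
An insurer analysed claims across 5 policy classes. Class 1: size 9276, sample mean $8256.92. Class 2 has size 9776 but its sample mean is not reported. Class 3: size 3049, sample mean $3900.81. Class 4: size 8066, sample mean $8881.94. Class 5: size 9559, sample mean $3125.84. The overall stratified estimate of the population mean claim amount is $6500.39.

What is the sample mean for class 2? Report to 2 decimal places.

N = 9276 + 9776 + 3049 + 8066 + 9559 = 39726.
Overall total = μ·N = 6500.39·39726 = 258234493.14.
Subtract the known strata: 9276·8256.92 + 3049·3900.81 + 8066·8881.94 + 9559·3125.84 = 190006392.21.
Remaining total for class 2: 258234493.14 − 190006392.21 = 68228100.93.
Divide by its size: 68228100.93 / 9776 = 6979.1429... → 6979.14.

6979.14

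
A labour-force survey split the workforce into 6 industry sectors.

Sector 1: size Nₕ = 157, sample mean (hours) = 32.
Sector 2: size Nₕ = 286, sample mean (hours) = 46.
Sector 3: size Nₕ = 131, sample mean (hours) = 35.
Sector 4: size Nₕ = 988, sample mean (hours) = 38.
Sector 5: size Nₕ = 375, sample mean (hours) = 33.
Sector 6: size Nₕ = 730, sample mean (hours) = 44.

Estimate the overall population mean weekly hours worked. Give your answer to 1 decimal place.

39.3

x̄_st = (Σ Nₕx̄ₕ) / (Σ Nₕ) = (157·32 + 286·46 + 131·35 + 988·38 + 375·33 + 730·44) / 2667
= 104804 / 2667 = 39.297... → 39.3.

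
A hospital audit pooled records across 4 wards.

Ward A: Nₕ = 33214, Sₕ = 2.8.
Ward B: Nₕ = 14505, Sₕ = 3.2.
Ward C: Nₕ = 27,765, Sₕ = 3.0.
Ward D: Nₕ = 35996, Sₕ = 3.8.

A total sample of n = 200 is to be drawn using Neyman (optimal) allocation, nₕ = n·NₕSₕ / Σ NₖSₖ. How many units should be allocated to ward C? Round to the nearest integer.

46

Σ NₕSₕ = 33214·2.8 + 14505·3.2 + 27765·3.0 + 35996·3.8 = 359495.
Share for C: 83295/359495 = 0.23170.
n_C = 200 × 0.23170 = 46.340... → 46.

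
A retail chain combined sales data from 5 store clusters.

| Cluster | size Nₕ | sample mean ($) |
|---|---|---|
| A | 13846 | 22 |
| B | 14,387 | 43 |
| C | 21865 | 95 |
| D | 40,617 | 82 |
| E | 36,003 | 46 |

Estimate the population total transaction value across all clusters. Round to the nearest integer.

7987160

Estimate total by summing Nₕ·x̄ₕ over strata.
13846·22 + 14387·43 + 21865·95 + 40617·82 + 36003·46 = 304612 + 618641 + 2077175 + 3330594 + 1656138 = 7987160.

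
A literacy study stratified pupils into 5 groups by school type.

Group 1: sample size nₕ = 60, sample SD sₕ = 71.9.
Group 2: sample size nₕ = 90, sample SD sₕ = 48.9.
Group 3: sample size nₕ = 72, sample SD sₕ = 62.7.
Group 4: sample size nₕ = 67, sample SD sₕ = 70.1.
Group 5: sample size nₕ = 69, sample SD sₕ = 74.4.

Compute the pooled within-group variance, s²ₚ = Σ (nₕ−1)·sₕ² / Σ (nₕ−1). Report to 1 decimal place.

Degrees of freedom: 59 + 89 + 71 + 66 + 68 = 353.
Σ(nₕ−1)sₕ² = 59·5169.61 + 89·2391.21 + 71·3931.29 + 66·4914.01 + 68·5535.36 = 1497675.41.
s²ₚ = 1497675.41 / 353 = 4242.707... → 4242.7.

4242.7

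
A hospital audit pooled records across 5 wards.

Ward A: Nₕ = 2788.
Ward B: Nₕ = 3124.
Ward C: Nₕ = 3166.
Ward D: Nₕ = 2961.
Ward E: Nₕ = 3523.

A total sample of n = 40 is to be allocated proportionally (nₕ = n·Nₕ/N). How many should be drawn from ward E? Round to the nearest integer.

N = 2788 + 3124 + 3166 + 2961 + 3523 = 15562.
n_E = 40·3523/15562 = 9.055... → 9.

9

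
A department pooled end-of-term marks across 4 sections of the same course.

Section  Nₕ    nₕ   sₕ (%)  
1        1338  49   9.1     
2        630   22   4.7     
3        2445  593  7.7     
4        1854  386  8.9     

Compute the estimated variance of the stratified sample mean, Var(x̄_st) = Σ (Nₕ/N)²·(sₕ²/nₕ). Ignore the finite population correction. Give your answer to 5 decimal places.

0.12036

N = 6267. Term for each stratum: Wₕ²sₕ²/nₕ.
Var(x̄_st) = 0.07703348 + 0.01014693 + 0.01521826 + 0.01795944 = 0.12035812 → 0.12036.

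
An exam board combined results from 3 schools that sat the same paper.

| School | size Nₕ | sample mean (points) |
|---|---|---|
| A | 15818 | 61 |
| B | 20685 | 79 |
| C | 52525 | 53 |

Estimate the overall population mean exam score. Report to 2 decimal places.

60.46

N = 15818 + 20685 + 52525 = 89028.
The stratified mean weights each stratum mean by its population share Nₕ/N.
Σ Nₕx̄ₕ = 15818·61 + 20685·79 + 52525·53 = 964898 + 1634115 + 2783825 = 5382838.
Divide by N: 5382838 / 89028 = 60.4623... → 60.46.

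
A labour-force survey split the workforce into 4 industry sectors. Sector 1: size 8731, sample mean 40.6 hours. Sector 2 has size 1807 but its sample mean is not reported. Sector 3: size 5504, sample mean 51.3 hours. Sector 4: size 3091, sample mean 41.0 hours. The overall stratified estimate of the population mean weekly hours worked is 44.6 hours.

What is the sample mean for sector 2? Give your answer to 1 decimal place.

49.7

N = 8731 + 1807 + 5504 + 3091 = 19133.
Overall total = μ·N = 44.6·19133 = 853331.8.
Subtract the known strata: 8731·40.6 + 5504·51.3 + 3091·41.0 = 763564.8.
Remaining total for sector 2: 853331.8 − 763564.8 = 89767.
Divide by its size: 89767 / 1807 = 49.677... → 49.7.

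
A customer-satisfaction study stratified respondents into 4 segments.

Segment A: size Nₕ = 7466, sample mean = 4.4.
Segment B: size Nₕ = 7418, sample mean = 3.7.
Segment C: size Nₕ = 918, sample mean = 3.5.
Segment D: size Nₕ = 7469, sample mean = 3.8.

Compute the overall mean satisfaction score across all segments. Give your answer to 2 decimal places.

3.95

x̄_st = (Σ Nₕx̄ₕ) / (Σ Nₕ) = (7466·4.4 + 7418·3.7 + 918·3.5 + 7469·3.8) / 23271
= 91892.2 / 23271 = 3.9488... → 3.95.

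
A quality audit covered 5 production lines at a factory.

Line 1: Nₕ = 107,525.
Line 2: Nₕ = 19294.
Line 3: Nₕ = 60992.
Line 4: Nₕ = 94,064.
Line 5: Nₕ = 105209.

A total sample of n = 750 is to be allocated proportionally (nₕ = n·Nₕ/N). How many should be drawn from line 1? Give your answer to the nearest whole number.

208

Share of line 1 = 107525/387084 = 0.27778.
Allocate 750 × 0.27778 = 208.337... → 208.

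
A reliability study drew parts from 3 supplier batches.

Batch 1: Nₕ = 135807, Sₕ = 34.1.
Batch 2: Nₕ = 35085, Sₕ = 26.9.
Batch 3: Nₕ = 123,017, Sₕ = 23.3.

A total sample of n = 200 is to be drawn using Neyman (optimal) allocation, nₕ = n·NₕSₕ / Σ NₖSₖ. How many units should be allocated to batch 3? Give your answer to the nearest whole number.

68

Σ NₕSₕ = 135807·34.1 + 35085·26.9 + 123017·23.3 = 8441101.3.
Share for 3: 2866296.1/8441101.3 = 0.33956.
n_3 = 200 × 0.33956 = 67.913... → 68.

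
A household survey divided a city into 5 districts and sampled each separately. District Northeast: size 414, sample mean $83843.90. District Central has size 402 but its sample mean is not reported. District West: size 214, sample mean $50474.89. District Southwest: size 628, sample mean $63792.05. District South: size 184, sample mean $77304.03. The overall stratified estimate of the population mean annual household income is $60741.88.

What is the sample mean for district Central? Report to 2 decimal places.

Σ Nₕx̄ₕ = N·μ, so 402·x̄_Central = 1842·60741.88 − (414·83843.90 + 214·50474.89 + 628·63792.05 + 184·77304.03).
= 111886542.96 − 99798349.98 = 12088192.98.
x̄_Central = 12088192.98 / 402 = 30070.1318... → 30070.13.

30070.13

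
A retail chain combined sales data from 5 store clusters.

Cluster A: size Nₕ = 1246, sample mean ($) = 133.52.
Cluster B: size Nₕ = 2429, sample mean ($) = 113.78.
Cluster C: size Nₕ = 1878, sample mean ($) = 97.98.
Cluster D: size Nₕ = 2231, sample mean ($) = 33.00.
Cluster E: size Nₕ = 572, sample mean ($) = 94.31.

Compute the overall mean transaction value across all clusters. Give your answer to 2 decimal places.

N = 1246 + 2429 + 1878 + 2231 + 572 = 8356.
Overall mean = Σ (Nₕ/N)·x̄ₕ — weight by population share, not a simple average.
Σ Nₕx̄ₕ = 1246·133.52 + 2429·113.78 + 1878·97.98 + 2231·33.00 + 572·94.31 = 166365.92 + 276371.62 + 184006.44 + 73623 + 53945.32 = 754312.3.
Divide by N: 754312.3 / 8356 = 90.2719... → 90.27.

90.27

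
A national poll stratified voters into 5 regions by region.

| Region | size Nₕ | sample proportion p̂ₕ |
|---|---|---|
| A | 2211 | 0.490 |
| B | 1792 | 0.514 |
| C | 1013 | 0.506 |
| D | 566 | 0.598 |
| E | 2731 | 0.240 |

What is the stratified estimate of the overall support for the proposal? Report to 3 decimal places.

Wₕ = Nₕ/N with N = 8313: 0.2660, 0.2156, 0.1219, 0.0681, 0.3285.
p̂_st = 0.2660·0.490 + 0.2156·0.514 + 0.1219·0.506 + 0.0681·0.598 + 0.3285·0.240 ≈ 0.42235... → 0.422.

0.422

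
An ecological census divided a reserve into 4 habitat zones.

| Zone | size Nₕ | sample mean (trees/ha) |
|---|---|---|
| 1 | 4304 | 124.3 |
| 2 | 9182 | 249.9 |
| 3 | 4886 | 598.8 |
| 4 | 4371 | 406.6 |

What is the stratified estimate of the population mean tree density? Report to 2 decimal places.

x̄_st = (Σ Nₕx̄ₕ) / (Σ Nₕ) = (4304·124.3 + 9182·249.9 + 4886·598.8 + 4371·406.6) / 22743
= 7532554.4 / 22743 = 331.2032... → 331.20.

331.20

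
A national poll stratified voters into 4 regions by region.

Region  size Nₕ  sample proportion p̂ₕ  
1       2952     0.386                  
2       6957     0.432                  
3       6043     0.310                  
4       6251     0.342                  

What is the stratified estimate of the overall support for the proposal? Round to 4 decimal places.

Wₕ = Nₕ/N with N = 22203: 0.1330, 0.3133, 0.2722, 0.2815.
p̂_st = 0.1330·0.386 + 0.3133·0.432 + 0.2722·0.310 + 0.2815·0.342 ≈ 0.367341... → 0.3673.

0.3673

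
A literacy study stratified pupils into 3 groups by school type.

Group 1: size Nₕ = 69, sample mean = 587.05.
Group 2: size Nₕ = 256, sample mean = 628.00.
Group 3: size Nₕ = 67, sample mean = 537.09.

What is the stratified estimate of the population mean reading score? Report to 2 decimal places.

x̄_st = (Σ Nₕx̄ₕ) / (Σ Nₕ) = (69·587.05 + 256·628.00 + 67·537.09) / 392
= 237259.48 / 392 = 605.2538... → 605.25.

605.25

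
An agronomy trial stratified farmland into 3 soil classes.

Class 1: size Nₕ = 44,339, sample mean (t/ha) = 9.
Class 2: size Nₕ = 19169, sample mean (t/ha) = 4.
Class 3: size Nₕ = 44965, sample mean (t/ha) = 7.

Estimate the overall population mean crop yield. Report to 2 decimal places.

7.29

N = 108473; weights Wₕ = Nₕ/N = (0.4088, 0.1767, 0.4145).
x̄_st = Σ Wₕ·x̄ₕ = 0.4088·9 + 0.1767·4 + 0.4145·7 ≈ 7.2874...
→ 7.29.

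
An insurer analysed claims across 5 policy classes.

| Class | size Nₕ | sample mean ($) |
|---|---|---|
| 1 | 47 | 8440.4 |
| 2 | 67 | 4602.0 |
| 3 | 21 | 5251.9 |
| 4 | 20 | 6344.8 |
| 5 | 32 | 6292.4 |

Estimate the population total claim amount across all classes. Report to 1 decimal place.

1143575.5

Estimate total by summing Nₕ·x̄ₕ over strata.
47·8440.4 + 67·4602.0 + 21·5251.9 + 20·6344.8 + 32·6292.4 = 396698.8 + 308334 + 110289.9 + 126896 + 201356.8 = 1143575.5.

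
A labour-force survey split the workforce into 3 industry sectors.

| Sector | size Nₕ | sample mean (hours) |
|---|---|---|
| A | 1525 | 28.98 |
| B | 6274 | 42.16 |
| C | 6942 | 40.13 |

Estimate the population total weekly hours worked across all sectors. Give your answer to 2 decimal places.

587288.80

A: 1525·28.98 = 44194.5
B: 6274·42.16 = 264511.84
C: 6942·40.13 = 278582.46
τ̂ = Σ Nₕx̄ₕ = 587288.80.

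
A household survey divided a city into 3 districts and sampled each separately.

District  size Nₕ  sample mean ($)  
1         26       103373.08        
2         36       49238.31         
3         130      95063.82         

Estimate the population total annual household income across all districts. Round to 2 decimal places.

16818575.84

Population total = Σ Nₕ·x̄ₕ (each stratum's size times its mean).
26·103373.08 + 36·49238.31 + 130·95063.82 = 2687700.08 + 1772579.16 + 12358296.6 = 16818575.84.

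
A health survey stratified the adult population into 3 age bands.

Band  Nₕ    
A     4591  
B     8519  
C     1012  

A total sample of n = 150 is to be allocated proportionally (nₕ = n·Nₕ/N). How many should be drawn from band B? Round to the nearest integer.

90

Share of band B = 8519/14122 = 0.60324.
Allocate 150 × 0.60324 = 90.486... → 90.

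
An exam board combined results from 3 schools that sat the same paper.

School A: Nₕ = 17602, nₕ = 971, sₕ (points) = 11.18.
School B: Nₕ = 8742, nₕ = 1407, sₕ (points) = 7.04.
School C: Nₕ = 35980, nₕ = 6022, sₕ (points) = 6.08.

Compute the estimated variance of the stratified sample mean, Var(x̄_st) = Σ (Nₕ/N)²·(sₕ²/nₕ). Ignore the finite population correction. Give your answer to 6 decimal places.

N = 62324. Term for each stratum: Wₕ²sₕ²/nₕ.
Var(x̄_st) = 0.010267809 + 0.000693046 + 0.002045870 = 0.013006725 → 0.013007.

0.013007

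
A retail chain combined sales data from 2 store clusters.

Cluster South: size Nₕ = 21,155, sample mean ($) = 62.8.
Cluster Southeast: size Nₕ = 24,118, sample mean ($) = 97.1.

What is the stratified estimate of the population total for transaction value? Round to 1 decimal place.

3670391.8

South: 21155·62.8 = 1328534
Southeast: 24118·97.1 = 2341857.8
τ̂ = Σ Nₕx̄ₕ = 3670391.8.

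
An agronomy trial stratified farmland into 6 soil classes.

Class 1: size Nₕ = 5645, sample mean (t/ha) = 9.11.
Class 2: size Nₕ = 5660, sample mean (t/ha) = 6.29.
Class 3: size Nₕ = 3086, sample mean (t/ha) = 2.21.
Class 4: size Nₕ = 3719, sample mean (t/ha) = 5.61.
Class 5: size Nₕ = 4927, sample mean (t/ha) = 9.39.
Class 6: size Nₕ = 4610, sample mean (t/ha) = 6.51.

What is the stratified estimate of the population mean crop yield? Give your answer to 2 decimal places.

6.91

N = 27647; weights Wₕ = Nₕ/N = (0.2042, 0.2047, 0.1116, 0.1345, 0.1782, 0.1667).
x̄_st = Σ Wₕ·x̄ₕ = 0.2042·9.11 + 0.2047·6.29 + 0.1116·2.21 + 0.1345·5.61 + 0.1782·9.39 + 0.1667·6.51 ≈ 6.9080...
→ 6.91.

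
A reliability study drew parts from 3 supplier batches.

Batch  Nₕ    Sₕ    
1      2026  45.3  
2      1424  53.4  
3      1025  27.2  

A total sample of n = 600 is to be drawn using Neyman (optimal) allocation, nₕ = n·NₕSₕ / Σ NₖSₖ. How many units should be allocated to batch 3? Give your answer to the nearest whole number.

85

Σ NₕSₕ = 2026·45.3 + 1424·53.4 + 1025·27.2 = 195699.4.
Share for 3: 27880/195699.4 = 0.14246.
n_3 = 600 × 0.14246 = 85.478... → 85.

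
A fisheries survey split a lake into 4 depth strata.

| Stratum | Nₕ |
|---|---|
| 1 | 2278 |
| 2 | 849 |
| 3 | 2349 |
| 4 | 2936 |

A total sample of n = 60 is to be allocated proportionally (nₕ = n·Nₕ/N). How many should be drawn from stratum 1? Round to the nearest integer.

16

N = 2278 + 849 + 2349 + 2936 = 8412.
n_1 = 60·2278/8412 = 16.248... → 16.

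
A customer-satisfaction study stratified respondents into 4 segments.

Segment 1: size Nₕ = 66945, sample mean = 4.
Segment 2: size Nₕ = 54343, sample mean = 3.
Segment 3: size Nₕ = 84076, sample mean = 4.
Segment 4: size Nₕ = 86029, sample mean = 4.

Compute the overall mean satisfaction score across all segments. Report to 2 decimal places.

3.81

N = 66945 + 54343 + 84076 + 86029 = 291393.
Weight each subgroup mean by Nₕ/N and sum.
Σ Nₕx̄ₕ = 66945·4 + 54343·3 + 84076·4 + 86029·4 = 267780 + 163029 + 336304 + 344116 = 1111229.
Divide by N: 1111229 / 291393 = 3.8135... → 3.81.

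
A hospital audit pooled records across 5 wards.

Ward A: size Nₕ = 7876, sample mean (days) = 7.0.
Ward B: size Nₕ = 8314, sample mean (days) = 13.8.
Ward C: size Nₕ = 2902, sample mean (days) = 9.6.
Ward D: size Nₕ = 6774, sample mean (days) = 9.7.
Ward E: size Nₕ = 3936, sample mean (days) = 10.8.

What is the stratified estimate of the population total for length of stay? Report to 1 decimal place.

Estimate total by summing Nₕ·x̄ₕ over strata.
7876·7.0 + 8314·13.8 + 2902·9.6 + 6774·9.7 + 3936·10.8 = 55132 + 114733.2 + 27859.2 + 65707.8 + 42508.8 = 305941.0.

305941.0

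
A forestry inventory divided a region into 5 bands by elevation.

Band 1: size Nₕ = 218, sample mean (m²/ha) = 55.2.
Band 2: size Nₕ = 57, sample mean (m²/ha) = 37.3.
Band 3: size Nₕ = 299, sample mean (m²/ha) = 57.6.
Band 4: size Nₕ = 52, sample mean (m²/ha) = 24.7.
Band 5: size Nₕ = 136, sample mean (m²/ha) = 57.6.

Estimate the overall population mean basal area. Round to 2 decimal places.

N = 762; weights Wₕ = Nₕ/N = (0.2861, 0.0748, 0.3924, 0.0682, 0.1785).
x̄_st = Σ Wₕ·x̄ₕ = 0.2861·55.2 + 0.0748·37.3 + 0.3924·57.6 + 0.0682·24.7 + 0.1785·57.6 ≈ 53.1497...
→ 53.15.

53.15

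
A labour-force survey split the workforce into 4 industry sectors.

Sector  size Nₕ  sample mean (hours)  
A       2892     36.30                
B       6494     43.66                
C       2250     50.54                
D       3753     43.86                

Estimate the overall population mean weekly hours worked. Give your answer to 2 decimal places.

43.33

N = 2892 + 6494 + 2250 + 3753 = 15389.
Overall mean = Σ (Nₕ/N)·x̄ₕ — weight by population share, not a simple average.
Σ Nₕx̄ₕ = 2892·36.30 + 6494·43.66 + 2250·50.54 + 3753·43.86 = 104979.6 + 283528.04 + 113715 + 164606.58 = 666829.22.
Divide by N: 666829.22 / 15389 = 43.3315... → 43.33.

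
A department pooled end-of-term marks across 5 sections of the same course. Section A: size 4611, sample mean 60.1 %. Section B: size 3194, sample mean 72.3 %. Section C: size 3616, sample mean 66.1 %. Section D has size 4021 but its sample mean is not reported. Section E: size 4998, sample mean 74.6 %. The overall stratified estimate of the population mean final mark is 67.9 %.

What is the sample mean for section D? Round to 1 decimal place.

N = 4611 + 3194 + 3616 + 4021 + 4998 = 20440.
Overall total = μ·N = 67.9·20440 = 1387876.
Subtract the known strata: 4611·60.1 + 3194·72.3 + 3616·66.1 + 4998·74.6 = 1119915.7.
Remaining total for section D: 1387876 − 1119915.7 = 267960.3.
Divide by its size: 267960.3 / 4021 = 66.640... → 66.6.

66.6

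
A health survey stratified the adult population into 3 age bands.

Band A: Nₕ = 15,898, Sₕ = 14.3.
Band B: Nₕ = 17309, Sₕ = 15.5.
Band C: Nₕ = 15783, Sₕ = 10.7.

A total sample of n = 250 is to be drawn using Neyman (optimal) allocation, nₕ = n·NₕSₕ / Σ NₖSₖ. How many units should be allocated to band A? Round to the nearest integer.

86

Σ NₕSₕ = 15898·14.3 + 17309·15.5 + 15783·10.7 = 664509.
Share for A: 227341.4/664509 = 0.34212.
n_A = 250 × 0.34212 = 85.530... → 86.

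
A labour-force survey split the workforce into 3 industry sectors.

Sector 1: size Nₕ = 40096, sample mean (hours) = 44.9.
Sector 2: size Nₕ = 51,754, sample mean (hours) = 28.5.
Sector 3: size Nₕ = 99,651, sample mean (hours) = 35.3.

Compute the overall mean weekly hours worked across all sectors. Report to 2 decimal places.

N = 191501; weights Wₕ = Nₕ/N = (0.2094, 0.2703, 0.5204).
x̄_st = Σ Wₕ·x̄ₕ = 0.2094·44.9 + 0.2703·28.5 + 0.5204·35.3 ≈ 35.4723...
→ 35.47.

35.47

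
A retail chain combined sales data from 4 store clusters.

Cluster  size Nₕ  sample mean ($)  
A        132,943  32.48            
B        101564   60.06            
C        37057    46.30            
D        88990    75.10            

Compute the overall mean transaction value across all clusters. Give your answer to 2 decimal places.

N = 360554; weights Wₕ = Nₕ/N = (0.3687, 0.2817, 0.1028, 0.2468).
x̄_st = Σ Wₕ·x̄ₕ = 0.3687·32.48 + 0.2817·60.06 + 0.1028·46.30 + 0.2468·75.10 ≈ 52.1886...
→ 52.19.

52.19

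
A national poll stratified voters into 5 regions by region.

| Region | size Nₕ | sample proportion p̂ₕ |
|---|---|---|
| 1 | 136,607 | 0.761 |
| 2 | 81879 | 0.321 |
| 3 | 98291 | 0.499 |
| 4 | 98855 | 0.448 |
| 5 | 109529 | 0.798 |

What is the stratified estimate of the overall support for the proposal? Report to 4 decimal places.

N = 136607 + 81879 + 98291 + 98855 + 109529 = 525161.
Overall proportion = Σ (Nₕ/N)·p̂ₕ.
Σ Nₕp̂ₕ = 103957.927 + 26283.159 + 49047.209 + 44287.04 + 87404.142 = 310979.477.
310979.477 / 525161 = 0.592160... → 0.5922.

0.5922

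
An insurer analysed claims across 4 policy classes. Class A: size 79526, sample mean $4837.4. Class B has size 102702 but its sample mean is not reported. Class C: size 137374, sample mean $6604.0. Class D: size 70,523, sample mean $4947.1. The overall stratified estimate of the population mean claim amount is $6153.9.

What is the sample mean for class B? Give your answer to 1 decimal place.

7399.9

Σ Nₕx̄ₕ = N·μ, so 102702·x̄_B = 390125·6153.9 − (79526·4837.4 + 137374·6604.0 + 70523·4947.1).
= 2400790237.5 − 1640801301.7 = 759988935.8.
x̄_B = 759988935.8 / 102702 = 7399.943... → 7399.9.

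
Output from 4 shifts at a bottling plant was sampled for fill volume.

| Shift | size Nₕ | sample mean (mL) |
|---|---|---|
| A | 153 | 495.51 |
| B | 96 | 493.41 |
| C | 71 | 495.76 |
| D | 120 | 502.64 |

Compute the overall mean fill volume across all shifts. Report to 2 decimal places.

497.04

x̄_st = (Σ Nₕx̄ₕ) / (Σ Nₕ) = (153·495.51 + 96·493.41 + 71·495.76 + 120·502.64) / 440
= 218696.15 / 440 = 497.0367... → 497.04.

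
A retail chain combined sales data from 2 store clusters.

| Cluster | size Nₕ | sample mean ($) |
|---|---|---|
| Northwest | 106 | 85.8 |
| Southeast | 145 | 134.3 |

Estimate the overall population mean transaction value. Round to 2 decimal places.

113.82

N = 251; weights Wₕ = Nₕ/N = (0.4223, 0.5777).
x̄_st = Σ Wₕ·x̄ₕ = 0.4223·85.8 + 0.5777·134.3 ≈ 113.8179...
→ 113.82.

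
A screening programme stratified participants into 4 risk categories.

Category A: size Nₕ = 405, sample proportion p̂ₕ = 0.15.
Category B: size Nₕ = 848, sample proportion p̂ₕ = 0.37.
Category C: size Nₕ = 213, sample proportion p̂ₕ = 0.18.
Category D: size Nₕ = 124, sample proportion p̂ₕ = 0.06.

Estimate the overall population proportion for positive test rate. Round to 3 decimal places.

0.264

Wₕ = Nₕ/N with N = 1590: 0.2547, 0.5333, 0.1340, 0.0780.
p̂_st = 0.2547·0.15 + 0.5333·0.37 + 0.1340·0.18 + 0.0780·0.06 ≈ 0.26433... → 0.264.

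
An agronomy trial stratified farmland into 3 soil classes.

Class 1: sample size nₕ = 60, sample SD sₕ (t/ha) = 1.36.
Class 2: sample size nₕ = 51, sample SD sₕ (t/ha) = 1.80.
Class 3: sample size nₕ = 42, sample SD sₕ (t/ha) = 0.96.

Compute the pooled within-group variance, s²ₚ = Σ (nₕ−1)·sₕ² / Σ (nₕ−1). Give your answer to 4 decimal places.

1: (60−1)·1.36² = 59·1.8496 = 109.1264
2: (51−1)·1.80² = 50·3.24 = 162
3: (42−1)·0.96² = 41·0.9216 = 37.7856
Numerator = 308.912; denominator = Σ(nₕ−1) = 150.
s²ₚ = 308.912/150 = 2.059413... → 2.0594.

2.0594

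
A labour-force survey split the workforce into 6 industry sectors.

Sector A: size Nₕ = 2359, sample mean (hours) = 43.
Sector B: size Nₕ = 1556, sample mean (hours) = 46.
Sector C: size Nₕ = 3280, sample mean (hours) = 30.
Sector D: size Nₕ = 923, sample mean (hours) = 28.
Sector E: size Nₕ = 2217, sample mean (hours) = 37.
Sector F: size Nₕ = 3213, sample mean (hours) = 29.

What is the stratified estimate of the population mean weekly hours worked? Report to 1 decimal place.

N = 13548; weights Wₕ = Nₕ/N = (0.1741, 0.1149, 0.2421, 0.0681, 0.1636, 0.2372).
x̄_st = Σ Wₕ·x̄ₕ = 0.1741·43 + 0.1149·46 + 0.2421·30 + 0.0681·28 + 0.1636·37 + 0.2372·29 ≈ 34.873...
→ 34.9.

34.9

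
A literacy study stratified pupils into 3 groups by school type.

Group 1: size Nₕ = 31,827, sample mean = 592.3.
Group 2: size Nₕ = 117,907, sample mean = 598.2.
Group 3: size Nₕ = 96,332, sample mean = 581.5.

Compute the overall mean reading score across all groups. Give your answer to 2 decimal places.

590.90

N = 246066; weights Wₕ = Nₕ/N = (0.1293, 0.4792, 0.3915).
x̄_st = Σ Wₕ·x̄ₕ = 0.1293·592.3 + 0.4792·598.2 + 0.3915·581.5 ≈ 590.8990...
→ 590.90.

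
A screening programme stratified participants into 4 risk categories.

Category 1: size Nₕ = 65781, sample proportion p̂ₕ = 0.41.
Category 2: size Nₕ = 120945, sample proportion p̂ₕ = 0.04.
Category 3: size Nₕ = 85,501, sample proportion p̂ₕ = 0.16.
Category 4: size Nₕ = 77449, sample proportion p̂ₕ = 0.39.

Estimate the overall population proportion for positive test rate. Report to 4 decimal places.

N = 65781 + 120945 + 85501 + 77449 = 349676.
Overall proportion = Σ (Nₕ/N)·p̂ₕ.
Σ Nₕp̂ₕ = 26970.21 + 4837.8 + 13680.16 + 30205.11 = 75693.28.
75693.28 / 349676 = 0.216467... → 0.2165.

0.2165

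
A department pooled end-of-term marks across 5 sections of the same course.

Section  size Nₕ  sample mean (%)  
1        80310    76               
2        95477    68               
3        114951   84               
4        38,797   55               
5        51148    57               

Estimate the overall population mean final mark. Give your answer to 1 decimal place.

71.7

N = 380683; weights Wₕ = Nₕ/N = (0.2110, 0.2508, 0.3020, 0.1019, 0.1344).
x̄_st = Σ Wₕ·x̄ₕ = 0.2110·76 + 0.2508·68 + 0.3020·84 + 0.1019·55 + 0.1344·57 ≈ 71.716...
→ 71.7.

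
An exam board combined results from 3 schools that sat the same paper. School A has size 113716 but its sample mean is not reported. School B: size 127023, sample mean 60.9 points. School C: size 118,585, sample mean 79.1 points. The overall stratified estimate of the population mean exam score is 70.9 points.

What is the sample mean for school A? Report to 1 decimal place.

Σ Nₕx̄ₕ = N·μ, so 113716·x̄_A = 359324·70.9 − (127023·60.9 + 118585·79.1).
= 25476071.6 − 17115774.2 = 8360297.4.
x̄_A = 8360297.4 / 113716 = 73.519... → 73.5.

73.5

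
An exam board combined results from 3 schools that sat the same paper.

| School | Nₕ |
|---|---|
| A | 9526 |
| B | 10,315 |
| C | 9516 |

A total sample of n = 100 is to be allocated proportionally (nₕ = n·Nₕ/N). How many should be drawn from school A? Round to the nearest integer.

Share of school A = 9526/29357 = 0.32449.
Allocate 100 × 0.32449 = 32.449... → 32.

32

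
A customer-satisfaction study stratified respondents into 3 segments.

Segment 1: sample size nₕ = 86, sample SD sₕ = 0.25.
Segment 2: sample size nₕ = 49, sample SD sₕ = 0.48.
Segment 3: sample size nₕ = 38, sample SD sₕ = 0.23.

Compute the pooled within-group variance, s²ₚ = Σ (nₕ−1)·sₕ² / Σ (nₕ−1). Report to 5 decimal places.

0.10782

1: (86−1)·0.25² = 85·0.0625 = 5.3125
2: (49−1)·0.48² = 48·0.2304 = 11.0592
3: (38−1)·0.23² = 37·0.0529 = 1.9573
Numerator = 18.329; denominator = Σ(nₕ−1) = 170.
s²ₚ = 18.329/170 = 0.1078176... → 0.10782.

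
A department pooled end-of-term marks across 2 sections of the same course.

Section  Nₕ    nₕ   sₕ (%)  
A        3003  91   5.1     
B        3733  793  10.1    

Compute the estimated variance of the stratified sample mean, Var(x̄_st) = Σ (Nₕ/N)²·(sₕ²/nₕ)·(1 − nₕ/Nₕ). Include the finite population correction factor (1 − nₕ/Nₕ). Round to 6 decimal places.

N = 6736; Wₕ = Nₕ/N.
section A: (3003/6736)²·5.1²/91·(1 − 91/3003) = 0.055086034
section B: (3733/6736)²·10.1²/793·(1 − 793/3733) = 0.031115066
Sum = 0.086201100 → 0.086201.

0.086201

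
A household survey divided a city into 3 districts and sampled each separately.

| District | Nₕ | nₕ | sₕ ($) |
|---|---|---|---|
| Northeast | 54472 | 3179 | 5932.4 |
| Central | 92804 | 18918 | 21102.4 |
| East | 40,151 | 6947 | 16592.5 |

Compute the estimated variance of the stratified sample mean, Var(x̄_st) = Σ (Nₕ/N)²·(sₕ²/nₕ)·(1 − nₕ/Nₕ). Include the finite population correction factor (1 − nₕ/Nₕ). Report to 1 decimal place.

6979.2

N = 187427; Wₕ = Nₕ/N.
district Northeast: (54472/187427)²·5932.4²/3179·(1 − 3179/54472) = 880.5164
district Central: (92804/187427)²·21102.4²/18918·(1 − 18918/92804) = 4594.6562
district East: (40151/187427)²·16592.5²/6947·(1 − 6947/40151) = 1504.0034
Sum = 6979.1760 → 6979.2.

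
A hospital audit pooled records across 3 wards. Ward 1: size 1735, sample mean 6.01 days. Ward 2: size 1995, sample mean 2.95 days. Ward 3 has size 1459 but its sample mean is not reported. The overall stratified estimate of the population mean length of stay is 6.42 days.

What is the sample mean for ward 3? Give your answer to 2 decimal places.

11.65

N = 1735 + 1995 + 1459 = 5189.
Overall total = μ·N = 6.42·5189 = 33313.38.
Subtract the known strata: 1735·6.01 + 1995·2.95 = 16312.6.
Remaining total for ward 3: 33313.38 − 16312.6 = 17000.78.
Divide by its size: 17000.78 / 1459 = 11.6524... → 11.65.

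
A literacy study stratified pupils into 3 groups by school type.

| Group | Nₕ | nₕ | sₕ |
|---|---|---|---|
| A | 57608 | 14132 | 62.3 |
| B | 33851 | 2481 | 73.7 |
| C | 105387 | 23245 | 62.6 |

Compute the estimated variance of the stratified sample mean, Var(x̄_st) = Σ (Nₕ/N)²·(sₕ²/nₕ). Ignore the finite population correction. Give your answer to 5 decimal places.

N = 196846; Wₕ = Nₕ/N.
group A: (57608/196846)²·62.3²/14132 = 0.02352258
group B: (33851/196846)²·73.7²/2481 = 0.06474378
group C: (105387/196846)²·62.6²/23245 = 0.04832146
Sum = 0.13658781 → 0.13659.

0.13659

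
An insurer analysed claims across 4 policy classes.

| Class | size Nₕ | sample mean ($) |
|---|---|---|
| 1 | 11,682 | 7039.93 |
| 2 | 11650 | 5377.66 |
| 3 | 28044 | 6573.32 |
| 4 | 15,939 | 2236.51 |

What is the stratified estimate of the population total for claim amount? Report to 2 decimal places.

Estimate total by summing Nₕ·x̄ₕ over strata.
11682·7039.93 + 11650·5377.66 + 28044·6573.32 + 15939·2236.51 = 82240462.26 + 62649739 + 184342186.08 + 35647732.89 = 364880120.23.

364880120.23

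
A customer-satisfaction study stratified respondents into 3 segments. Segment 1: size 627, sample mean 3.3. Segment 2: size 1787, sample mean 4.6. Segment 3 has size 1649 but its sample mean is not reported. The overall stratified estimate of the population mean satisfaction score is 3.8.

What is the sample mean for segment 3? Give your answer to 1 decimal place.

Σ Nₕx̄ₕ = N·μ, so 1649·x̄_3 = 4063·3.8 − (627·3.3 + 1787·4.6).
= 15439.4 − 10289.3 = 5150.1.
x̄_3 = 5150.1 / 1649 = 3.123... → 3.1.

3.1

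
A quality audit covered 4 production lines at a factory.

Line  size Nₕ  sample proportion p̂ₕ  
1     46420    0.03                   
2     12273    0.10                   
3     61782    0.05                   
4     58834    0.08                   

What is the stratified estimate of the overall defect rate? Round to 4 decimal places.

N = 46420 + 12273 + 61782 + 58834 = 179309.
Overall proportion = Σ (Nₕ/N)·p̂ₕ.
Σ Nₕp̂ₕ = 1392.6 + 1227.3 + 3089.1 + 4706.72 = 10415.72.
10415.72 / 179309 = 0.058088... → 0.0581.

0.0581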